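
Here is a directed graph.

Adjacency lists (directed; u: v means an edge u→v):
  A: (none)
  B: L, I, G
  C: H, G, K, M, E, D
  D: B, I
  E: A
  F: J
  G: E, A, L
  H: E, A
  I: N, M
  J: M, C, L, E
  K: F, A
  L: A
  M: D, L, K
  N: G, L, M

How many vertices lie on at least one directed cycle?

9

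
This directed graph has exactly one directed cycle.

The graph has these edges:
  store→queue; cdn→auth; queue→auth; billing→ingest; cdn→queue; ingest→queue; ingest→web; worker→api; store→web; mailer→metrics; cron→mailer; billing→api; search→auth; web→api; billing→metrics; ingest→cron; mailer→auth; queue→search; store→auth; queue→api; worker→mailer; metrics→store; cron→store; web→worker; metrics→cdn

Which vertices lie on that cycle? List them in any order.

DFS with gray/black marking from metrics:
metrics gray
  cdn gray
    auth gray
    auth black
    queue gray
      api gray
      api black
      search gray
        search→auth: auth black — skip
      search black
      queue→auth: auth black — skip
    queue black
  cdn black
  store gray
    store→auth: auth black — skip
    store→queue: queue black — skip
    web gray
      worker gray
        mailer gray
          mailer→auth: auth black — skip
          mailer→metrics: metrics is gray → back edge
Back edge closes the cycle metrics → store → web → worker → mailer → metrics; its vertices are {web, store, mailer, worker, metrics}.

web, store, mailer, worker, metrics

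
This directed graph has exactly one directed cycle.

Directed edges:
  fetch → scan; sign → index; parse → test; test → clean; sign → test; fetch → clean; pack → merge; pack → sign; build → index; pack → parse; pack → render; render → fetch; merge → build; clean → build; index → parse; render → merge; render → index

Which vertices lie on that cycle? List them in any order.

DFS with gray/black marking from index:
index gray
  parse gray
    test gray
      clean gray
        build gray
          build→index: index is gray → back edge
Back edge closes the cycle index → parse → test → clean → build → index; its vertices are {test, build, clean, index, parse}.

test, build, clean, index, parse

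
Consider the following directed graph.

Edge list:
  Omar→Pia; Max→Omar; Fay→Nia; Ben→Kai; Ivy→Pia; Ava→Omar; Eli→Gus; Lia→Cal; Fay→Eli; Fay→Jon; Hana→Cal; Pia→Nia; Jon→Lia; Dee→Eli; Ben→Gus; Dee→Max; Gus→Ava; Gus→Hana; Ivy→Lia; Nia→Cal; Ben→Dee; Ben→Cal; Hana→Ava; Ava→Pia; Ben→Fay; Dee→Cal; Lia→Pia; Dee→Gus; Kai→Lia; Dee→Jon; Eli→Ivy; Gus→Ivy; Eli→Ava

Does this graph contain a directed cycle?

DFS with white/gray/black marking, starting from Omar:
Omar gray
  Pia gray
    Nia gray
      Cal gray
      Cal black
    Nia black
  Pia black
Omar black
Jon gray
  Lia gray
    Lia→Cal: Cal black — skip
    Lia→Pia: Pia black — skip
  Lia black
Jon black
Ivy gray
  Ivy→Pia: Pia black — skip
  Ivy→Lia: Lia black — skip
Ivy black
Fay gray
  Eli gray
    Gus gray
      Gus→Ivy: Ivy black — skip
      Hana gray
        Hana→Cal: Cal black — skip
        Ava gray
          Ava→Omar: Omar black — skip
          Ava→Pia: Pia black — skip
        Ava black
      Hana black
      Gus→Ava: Ava black — skip
    Gus black
    Eli→Ava: Ava black — skip
    Eli→Ivy: Ivy black — skip
  Eli black
  Fay→Nia: Nia black — skip
  Fay→Jon: Jon black — skip
Fay black
Kai gray
  Kai→Lia: Lia black — skip
Kai black
Max gray
  Max→Omar: Omar black — skip
Max black
Dee gray
  Dee→Cal: Cal black — skip
  Dee→Gus: Gus black — skip
  Dee→Jon: Jon black — skip
  Dee→Max: Max black — skip
  Dee→Eli: Eli black — skip
Dee black
Ben gray
  Ben→Kai: Kai black — skip
  Ben→Cal: Cal black — skip
  Ben→Gus: Gus black — skip
  Ben→Dee: Dee black — skip
  Ben→Fay: Fay black — skip
Ben black
Every edge goes to a white or black vertex — no back edge, so the graph is acyclic.

No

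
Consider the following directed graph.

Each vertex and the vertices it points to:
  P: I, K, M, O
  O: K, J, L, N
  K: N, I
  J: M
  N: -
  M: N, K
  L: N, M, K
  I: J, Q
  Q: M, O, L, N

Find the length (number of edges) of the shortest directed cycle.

4

For each vertex v, BFS finds the shortest path from v back to v.
The shortest such closed walk is O → K → I → Q → O, length 4.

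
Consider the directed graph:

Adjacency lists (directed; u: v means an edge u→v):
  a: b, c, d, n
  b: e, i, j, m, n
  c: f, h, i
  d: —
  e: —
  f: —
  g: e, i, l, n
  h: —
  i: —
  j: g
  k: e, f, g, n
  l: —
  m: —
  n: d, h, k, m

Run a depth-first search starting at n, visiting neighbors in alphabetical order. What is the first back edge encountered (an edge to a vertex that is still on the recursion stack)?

g→n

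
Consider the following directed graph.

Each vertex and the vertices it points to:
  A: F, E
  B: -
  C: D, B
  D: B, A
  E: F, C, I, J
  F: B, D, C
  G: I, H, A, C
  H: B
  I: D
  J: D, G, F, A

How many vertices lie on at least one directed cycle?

8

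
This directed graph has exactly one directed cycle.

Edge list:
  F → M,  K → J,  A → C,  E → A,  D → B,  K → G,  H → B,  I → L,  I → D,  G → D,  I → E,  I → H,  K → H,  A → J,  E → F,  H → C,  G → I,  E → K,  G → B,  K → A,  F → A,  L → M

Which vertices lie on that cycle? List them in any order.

DFS with gray/black marking from I:
I gray
  L gray
    M gray
    M black
  L black
  H gray
    B gray
    B black
    C gray
    C black
  H black
  D gray
    D→B: B black — skip
  D black
  E gray
    F gray
      F→M: M black — skip
      A gray
        J gray
        J black
        A→C: C black — skip
      A black
    F black
    K gray
      G gray
        G→I: I is gray → back edge
Back edge closes the cycle I → E → K → G → I; its vertices are {E, G, I, K}.

E, G, I, K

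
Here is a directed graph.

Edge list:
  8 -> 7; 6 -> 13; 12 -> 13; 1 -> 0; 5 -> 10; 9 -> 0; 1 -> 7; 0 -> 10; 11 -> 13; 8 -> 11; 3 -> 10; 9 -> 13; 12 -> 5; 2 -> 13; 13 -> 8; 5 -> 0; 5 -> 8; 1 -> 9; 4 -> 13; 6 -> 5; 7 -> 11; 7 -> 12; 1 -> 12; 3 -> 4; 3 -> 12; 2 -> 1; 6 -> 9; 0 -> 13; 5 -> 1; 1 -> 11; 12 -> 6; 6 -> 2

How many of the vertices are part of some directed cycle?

11

A vertex is on a directed cycle iff it belongs to a strongly connected component of size ≥ 2 (or has a self-loop).
The vertices on cycles are {0, 1, 2, 5, 6, 7, 8, 9, 11, 12, 13} — 11 in total.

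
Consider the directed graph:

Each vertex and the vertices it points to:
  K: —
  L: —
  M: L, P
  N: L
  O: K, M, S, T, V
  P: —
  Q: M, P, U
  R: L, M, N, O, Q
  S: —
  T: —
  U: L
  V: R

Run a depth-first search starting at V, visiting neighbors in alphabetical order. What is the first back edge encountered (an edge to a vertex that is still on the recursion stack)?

O->V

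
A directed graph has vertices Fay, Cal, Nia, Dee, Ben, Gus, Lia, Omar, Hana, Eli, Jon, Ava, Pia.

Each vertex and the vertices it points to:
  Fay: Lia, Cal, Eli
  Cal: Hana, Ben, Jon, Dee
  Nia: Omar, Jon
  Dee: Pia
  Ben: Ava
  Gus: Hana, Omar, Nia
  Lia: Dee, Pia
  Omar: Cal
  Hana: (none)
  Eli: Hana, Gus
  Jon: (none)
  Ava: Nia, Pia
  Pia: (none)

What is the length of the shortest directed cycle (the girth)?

5

For each vertex v, BFS finds the shortest path from v back to v.
The shortest such closed walk is Cal → Ben → Ava → Nia → Omar → Cal, length 5.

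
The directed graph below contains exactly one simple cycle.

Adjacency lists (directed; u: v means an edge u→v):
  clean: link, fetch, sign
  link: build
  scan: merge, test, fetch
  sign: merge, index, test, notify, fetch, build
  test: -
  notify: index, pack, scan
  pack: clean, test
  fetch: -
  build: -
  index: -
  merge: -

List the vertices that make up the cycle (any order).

DFS with gray/black marking from clean:
clean gray
  link gray
    build gray
    build black
  link black
  fetch gray
  fetch black
  sign gray
    merge gray
    merge black
    index gray
    index black
    test gray
    test black
    notify gray
      notify→index: index black — skip
      pack gray
        pack→clean: clean is gray → back edge
Back edge closes the cycle clean → sign → notify → pack → clean; its vertices are {pack, sign, clean, notify}.

pack, sign, clean, notify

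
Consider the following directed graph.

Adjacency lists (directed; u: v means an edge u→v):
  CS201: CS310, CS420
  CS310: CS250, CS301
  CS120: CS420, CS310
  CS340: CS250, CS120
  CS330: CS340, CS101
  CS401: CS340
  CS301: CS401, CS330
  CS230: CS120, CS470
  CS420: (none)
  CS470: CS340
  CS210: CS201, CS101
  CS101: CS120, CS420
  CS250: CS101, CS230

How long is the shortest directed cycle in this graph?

For each vertex v, BFS finds the shortest path from v back to v.
The shortest such closed walk is CS310 → CS250 → CS101 → CS120 → CS310, length 4.

4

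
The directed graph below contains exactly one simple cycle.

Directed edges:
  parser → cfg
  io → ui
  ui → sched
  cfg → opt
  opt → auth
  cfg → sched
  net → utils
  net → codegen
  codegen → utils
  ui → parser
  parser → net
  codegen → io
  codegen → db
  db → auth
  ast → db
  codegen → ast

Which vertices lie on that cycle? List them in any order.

DFS with gray/black marking from parser:
parser gray
  net gray
    codegen gray
      io gray
        ui gray
          sched gray
          sched black
          ui→parser: parser is gray → back edge
Back edge closes the cycle parser → net → codegen → io → ui → parser; its vertices are {io, ui, net, parser, codegen}.

io, ui, net, parser, codegen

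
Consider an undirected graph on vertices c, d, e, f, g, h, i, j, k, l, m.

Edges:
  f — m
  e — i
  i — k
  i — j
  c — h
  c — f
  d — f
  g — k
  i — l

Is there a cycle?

No

DFS, tracking each vertex's parent; an edge to a visited non-parent vertex closes a cycle.
Start from l:
visit l (parent –)
  visit i (parent l)
    visit j (parent i)
      j–i: parent, skip
    visit e (parent i)
      e–i: parent, skip
    i–l: parent, skip
    visit k (parent i)
      k–i: parent, skip
      visit g (parent k)
        g–k: parent, skip
visit c (parent –)
  visit f (parent c)
    visit d (parent f)
      d–f: parent, skip
    f–c: parent, skip
    visit m (parent f)
      m–f: parent, skip
  visit h (parent c)
    h–c: parent, skip
No non-parent visited neighbor found — the graph is a forest.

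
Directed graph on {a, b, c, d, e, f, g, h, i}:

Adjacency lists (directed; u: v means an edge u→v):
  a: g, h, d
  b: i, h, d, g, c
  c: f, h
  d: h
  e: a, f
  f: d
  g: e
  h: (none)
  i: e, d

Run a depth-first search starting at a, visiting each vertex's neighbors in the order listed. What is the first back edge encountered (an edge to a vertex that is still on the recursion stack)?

DFS from a (visiting each vertex's neighbors in the order listed); mark gray on enter, black on exit:
a gray
  g gray
    e gray
      e→a: a is gray → back edge
First back edge: e → a.

e->a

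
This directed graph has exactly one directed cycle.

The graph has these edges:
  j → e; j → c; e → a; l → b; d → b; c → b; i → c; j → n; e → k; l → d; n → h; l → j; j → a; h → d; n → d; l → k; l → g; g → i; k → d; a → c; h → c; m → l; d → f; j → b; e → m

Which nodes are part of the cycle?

e, j, l, m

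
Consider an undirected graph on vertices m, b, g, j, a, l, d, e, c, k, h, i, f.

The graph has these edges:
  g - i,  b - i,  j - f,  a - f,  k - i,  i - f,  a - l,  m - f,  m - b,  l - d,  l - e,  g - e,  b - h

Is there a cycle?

Yes

DFS, tracking each vertex's parent; an edge to a visited non-parent vertex closes a cycle.
Start from g:
visit g (parent –)
  visit i (parent g)
    visit k (parent i)
      k–i: parent, skip
    visit f (parent i)
      f–i: parent, skip
      visit m (parent f)
        visit b (parent m)
          b–m: parent, skip
          visit h (parent b)
            h–b: parent, skip
          b–i: i visited and ≠ parent → cycle
Cycle: i – f – m – b – i.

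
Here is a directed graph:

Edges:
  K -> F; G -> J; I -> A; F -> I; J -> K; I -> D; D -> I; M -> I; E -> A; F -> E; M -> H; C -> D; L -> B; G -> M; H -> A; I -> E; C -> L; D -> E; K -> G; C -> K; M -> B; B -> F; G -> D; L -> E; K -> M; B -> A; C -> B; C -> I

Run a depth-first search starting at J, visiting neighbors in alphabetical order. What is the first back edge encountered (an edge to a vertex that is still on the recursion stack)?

D->I

DFS from J (visiting neighbors in alphabetical order); mark gray on enter, black on exit:
J gray
  K gray
    F gray
      E gray
        A gray
        A black
      E black
      I gray
        I→A: A black — skip
        D gray
          D→E: E black — skip
          D→I: I is gray → back edge
First back edge: D → I.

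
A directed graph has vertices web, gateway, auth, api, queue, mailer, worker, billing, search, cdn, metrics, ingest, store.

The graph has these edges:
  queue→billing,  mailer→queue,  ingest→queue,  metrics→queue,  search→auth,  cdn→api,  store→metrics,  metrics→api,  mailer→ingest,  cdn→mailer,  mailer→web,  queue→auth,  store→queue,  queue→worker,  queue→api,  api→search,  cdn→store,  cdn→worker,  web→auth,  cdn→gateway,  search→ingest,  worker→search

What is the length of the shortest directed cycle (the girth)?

4

For each vertex v, BFS finds the shortest path from v back to v.
The shortest such closed walk is ingest → queue → worker → search → ingest, length 4.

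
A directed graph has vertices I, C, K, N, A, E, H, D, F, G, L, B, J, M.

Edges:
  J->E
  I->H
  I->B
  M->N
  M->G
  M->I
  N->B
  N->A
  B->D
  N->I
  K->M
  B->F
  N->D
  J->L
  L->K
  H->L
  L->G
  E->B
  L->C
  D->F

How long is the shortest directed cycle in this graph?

For each vertex v, BFS finds the shortest path from v back to v.
The shortest such closed walk is L → K → M → I → H → L, length 5.

5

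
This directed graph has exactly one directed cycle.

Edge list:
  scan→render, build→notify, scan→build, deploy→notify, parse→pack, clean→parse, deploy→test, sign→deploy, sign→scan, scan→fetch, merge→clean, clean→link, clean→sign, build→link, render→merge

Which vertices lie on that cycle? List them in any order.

DFS with gray/black marking from clean:
clean gray
  parse gray
    pack gray
    pack black
  parse black
  link gray
  link black
  sign gray
    scan gray
      render gray
        merge gray
          merge→clean: clean is gray → back edge
Back edge closes the cycle clean → sign → scan → render → merge → clean; its vertices are {scan, sign, clean, merge, render}.

scan, sign, clean, merge, render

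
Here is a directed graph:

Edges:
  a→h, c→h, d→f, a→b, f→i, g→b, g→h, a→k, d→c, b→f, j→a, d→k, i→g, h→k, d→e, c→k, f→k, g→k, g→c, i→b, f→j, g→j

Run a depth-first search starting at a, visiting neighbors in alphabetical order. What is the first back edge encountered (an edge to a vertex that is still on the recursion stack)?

DFS from a (visiting neighbors in alphabetical order); mark gray on enter, black on exit:
a gray
  b gray
    f gray
      i gray
        i→b: b is gray → back edge
First back edge: i → b.

i→b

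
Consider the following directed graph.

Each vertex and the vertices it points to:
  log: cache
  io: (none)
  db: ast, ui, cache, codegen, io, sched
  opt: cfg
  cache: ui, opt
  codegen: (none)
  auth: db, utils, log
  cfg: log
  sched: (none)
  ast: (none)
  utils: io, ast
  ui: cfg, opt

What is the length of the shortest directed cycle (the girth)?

4

For each vertex v, BFS finds the shortest path from v back to v.
The shortest such closed walk is ui → cfg → log → cache → ui, length 4.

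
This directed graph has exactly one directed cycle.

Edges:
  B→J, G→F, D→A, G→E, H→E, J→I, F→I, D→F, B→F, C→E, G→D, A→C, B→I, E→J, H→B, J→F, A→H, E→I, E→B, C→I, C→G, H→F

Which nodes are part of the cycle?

DFS with gray/black marking from D:
D gray
  F gray
    I gray
    I black
  F black
  A gray
    H gray
      E gray
        J gray
          J→F: F black — skip
          J→I: I black — skip
        J black
        B gray
          B→J: J black — skip
          B→F: F black — skip
          B→I: I black — skip
        B black
        E→I: I black — skip
      E black
      H→F: F black — skip
      H→B: B black — skip
    H black
    C gray
      G gray
        G→E: E black — skip
        G→F: F black — skip
        G→D: D is gray → back edge
Back edge closes the cycle D → A → C → G → D; its vertices are {A, C, D, G}.

A, C, D, G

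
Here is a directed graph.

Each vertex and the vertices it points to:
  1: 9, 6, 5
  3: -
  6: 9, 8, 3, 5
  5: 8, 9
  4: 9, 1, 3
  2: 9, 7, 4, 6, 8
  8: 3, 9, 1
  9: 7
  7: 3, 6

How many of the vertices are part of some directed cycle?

6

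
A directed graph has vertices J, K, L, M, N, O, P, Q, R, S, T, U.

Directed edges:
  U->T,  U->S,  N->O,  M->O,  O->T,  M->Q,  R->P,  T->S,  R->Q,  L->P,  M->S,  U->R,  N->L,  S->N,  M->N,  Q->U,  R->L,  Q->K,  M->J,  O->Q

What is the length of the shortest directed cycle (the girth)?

3

For each vertex v, BFS finds the shortest path from v back to v.
The shortest such closed walk is Q → U → R → Q, length 3.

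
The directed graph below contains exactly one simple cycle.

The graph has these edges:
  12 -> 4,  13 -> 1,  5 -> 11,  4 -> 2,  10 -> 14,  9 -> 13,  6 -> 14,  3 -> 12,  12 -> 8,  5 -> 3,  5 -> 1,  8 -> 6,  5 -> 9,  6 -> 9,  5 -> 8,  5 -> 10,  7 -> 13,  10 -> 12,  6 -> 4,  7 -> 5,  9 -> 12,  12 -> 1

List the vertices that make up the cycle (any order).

DFS with gray/black marking from 12:
12 gray
  8 gray
    6 gray
      9 gray
        13 gray
          1 gray
          1 black
        13 black
        9→12: 12 is gray → back edge
Back edge closes the cycle 12 → 8 → 6 → 9 → 12; its vertices are {6, 8, 9, 12}.

6, 8, 9, 12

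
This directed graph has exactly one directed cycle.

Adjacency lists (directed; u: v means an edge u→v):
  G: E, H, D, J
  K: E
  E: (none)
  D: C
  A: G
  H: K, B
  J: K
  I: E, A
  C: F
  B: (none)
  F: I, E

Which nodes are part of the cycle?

A, C, D, F, G, I

DFS with gray/black marking from A:
A gray
  G gray
    E gray
    E black
    H gray
      K gray
        K→E: E black — skip
      K black
      B gray
      B black
    H black
    D gray
      C gray
        F gray
          I gray
            I→E: E black — skip
            I→A: A is gray → back edge
Back edge closes the cycle A → G → D → C → F → I → A; its vertices are {A, C, D, F, G, I}.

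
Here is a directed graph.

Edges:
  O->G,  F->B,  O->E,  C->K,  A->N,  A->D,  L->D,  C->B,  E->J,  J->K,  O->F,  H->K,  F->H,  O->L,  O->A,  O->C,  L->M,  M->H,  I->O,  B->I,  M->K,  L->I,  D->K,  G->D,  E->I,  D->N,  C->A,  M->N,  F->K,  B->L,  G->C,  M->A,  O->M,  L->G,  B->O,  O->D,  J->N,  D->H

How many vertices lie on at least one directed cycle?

8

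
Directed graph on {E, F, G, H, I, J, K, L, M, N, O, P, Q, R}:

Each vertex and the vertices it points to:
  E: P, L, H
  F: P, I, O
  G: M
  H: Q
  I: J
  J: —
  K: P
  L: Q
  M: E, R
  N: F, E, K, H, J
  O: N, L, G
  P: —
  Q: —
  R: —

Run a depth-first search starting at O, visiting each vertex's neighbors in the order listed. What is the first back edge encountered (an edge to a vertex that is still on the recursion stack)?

F->O

DFS from O (visiting each vertex's neighbors in the order listed); mark gray on enter, black on exit:
O gray
  N gray
    F gray
      P gray
      P black
      I gray
        J gray
        J black
      I black
      F→O: O is gray → back edge
First back edge: F → O.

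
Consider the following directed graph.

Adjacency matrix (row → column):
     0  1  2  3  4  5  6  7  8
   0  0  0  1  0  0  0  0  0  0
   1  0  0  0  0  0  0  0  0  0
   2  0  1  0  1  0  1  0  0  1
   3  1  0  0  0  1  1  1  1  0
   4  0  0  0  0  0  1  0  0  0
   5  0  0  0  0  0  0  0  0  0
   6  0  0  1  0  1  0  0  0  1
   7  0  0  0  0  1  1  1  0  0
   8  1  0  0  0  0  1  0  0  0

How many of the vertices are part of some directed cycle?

6

A vertex is on a directed cycle iff it belongs to a strongly connected component of size ≥ 2 (or has a self-loop).
The vertices on cycles are {0, 2, 3, 6, 7, 8} — 6 in total.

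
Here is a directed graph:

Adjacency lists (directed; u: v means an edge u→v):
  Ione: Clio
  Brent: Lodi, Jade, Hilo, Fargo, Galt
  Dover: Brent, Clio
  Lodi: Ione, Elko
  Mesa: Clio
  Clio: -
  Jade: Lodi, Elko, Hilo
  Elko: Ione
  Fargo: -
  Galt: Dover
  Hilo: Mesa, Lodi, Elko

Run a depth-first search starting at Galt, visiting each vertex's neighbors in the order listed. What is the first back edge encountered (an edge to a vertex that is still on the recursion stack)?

Brent->Galt

DFS from Galt (visiting each vertex's neighbors in the order listed); mark gray on enter, black on exit:
Galt gray
  Dover gray
    Brent gray
      Lodi gray
        Ione gray
          Clio gray
          Clio black
        Ione black
        Elko gray
          Elko→Ione: Ione black — skip
        Elko black
      Lodi black
      Jade gray
        Jade→Lodi: Lodi black — skip
        Jade→Elko: Elko black — skip
        Hilo gray
          Mesa gray
            Mesa→Clio: Clio black — skip
          Mesa black
          Hilo→Lodi: Lodi black — skip
          Hilo→Elko: Elko black — skip
        Hilo black
      Jade black
      Brent→Hilo: Hilo black — skip
      Fargo gray
      Fargo black
      Brent→Galt: Galt is gray → back edge
First back edge: Brent → Galt.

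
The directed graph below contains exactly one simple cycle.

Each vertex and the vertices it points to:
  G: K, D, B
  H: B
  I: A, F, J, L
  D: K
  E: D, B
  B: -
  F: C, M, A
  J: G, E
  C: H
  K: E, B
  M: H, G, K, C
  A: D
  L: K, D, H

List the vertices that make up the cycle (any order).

DFS with gray/black marking from E:
E gray
  D gray
    K gray
      K→E: E is gray → back edge
Back edge closes the cycle E → D → K → E; its vertices are {D, E, K}.

D, E, K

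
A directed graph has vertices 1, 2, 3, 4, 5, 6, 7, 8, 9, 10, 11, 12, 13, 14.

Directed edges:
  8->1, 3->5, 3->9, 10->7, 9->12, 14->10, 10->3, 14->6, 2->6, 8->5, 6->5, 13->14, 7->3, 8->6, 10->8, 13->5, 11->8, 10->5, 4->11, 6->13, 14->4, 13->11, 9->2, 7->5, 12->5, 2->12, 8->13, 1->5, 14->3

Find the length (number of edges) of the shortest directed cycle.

3

For each vertex v, BFS finds the shortest path from v back to v.
The shortest such closed walk is 14 → 6 → 13 → 14, length 3.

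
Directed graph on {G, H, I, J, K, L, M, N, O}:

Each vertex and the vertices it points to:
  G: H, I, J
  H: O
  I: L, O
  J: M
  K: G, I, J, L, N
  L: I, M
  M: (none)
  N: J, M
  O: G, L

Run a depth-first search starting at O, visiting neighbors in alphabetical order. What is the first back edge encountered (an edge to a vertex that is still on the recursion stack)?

DFS from O (visiting neighbors in alphabetical order); mark gray on enter, black on exit:
O gray
  G gray
    H gray
      H→O: O is gray → back edge
First back edge: H → O.

H->O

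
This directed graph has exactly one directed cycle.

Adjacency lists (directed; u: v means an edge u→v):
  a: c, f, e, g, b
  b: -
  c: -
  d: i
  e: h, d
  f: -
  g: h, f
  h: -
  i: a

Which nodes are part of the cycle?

a, d, e, i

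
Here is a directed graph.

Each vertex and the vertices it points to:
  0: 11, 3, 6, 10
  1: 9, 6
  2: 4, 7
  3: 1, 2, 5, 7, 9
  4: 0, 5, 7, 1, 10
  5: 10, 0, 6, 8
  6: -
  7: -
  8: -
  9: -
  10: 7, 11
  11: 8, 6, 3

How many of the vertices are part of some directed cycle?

A vertex is on a directed cycle iff it belongs to a strongly connected component of size ≥ 2 (or has a self-loop).
The vertices on cycles are {0, 2, 3, 4, 5, 10, 11} — 7 in total.

7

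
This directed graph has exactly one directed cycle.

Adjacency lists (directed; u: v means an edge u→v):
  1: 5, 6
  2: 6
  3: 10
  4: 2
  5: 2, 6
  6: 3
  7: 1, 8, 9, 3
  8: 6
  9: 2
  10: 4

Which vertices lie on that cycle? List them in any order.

DFS with gray/black marking from 3:
3 gray
  10 gray
    4 gray
      2 gray
        6 gray
          6→3: 3 is gray → back edge
Back edge closes the cycle 3 → 10 → 4 → 2 → 6 → 3; its vertices are {2, 3, 4, 6, 10}.

2, 3, 4, 6, 10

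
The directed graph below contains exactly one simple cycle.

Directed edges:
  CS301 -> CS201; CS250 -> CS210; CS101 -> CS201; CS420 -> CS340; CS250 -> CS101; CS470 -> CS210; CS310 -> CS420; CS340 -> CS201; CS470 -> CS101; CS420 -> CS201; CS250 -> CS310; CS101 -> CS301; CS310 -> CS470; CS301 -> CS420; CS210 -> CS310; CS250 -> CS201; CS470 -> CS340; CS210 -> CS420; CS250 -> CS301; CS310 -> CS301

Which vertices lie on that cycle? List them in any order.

DFS with gray/black marking from CS310:
CS310 gray
  CS420 gray
    CS340 gray
      CS201 gray
      CS201 black
    CS340 black
    CS420→CS201: CS201 black — skip
  CS420 black
  CS301 gray
    CS301→CS201: CS201 black — skip
    CS301→CS420: CS420 black — skip
  CS301 black
  CS470 gray
    CS470→CS340: CS340 black — skip
    CS210 gray
      CS210→CS310: CS310 is gray → back edge
Back edge closes the cycle CS310 → CS470 → CS210 → CS310; its vertices are {CS210, CS310, CS470}.

CS210, CS310, CS470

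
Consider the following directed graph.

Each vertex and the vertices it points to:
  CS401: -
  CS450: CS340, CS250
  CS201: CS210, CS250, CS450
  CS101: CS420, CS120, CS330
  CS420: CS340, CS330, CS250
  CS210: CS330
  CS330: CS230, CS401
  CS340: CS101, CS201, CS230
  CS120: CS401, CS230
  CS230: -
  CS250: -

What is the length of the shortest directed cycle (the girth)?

3

For each vertex v, BFS finds the shortest path from v back to v.
The shortest such closed walk is CS201 → CS450 → CS340 → CS201, length 3.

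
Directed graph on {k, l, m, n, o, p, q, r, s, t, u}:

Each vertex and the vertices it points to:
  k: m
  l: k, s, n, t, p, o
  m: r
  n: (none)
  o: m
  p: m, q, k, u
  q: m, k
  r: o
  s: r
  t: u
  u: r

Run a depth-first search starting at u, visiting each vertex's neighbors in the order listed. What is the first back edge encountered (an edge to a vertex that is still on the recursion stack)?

m→r

DFS from u (visiting each vertex's neighbors in the order listed); mark gray on enter, black on exit:
u gray
  r gray
    o gray
      m gray
        m→r: r is gray → back edge
First back edge: m → r.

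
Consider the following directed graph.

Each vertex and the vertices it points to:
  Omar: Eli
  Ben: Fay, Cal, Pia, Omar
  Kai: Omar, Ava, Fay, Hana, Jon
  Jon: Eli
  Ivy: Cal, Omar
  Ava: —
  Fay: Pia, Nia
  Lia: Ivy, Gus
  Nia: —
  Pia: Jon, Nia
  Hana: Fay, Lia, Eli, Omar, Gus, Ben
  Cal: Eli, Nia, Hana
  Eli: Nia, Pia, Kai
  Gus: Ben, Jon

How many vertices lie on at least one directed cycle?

A vertex is on a directed cycle iff it belongs to a strongly connected component of size ≥ 2 (or has a self-loop).
The vertices on cycles are {Ben, Cal, Eli, Fay, Gus, Ivy, Jon, Kai, Lia, Pia, Hana, Omar} — 12 in total.

12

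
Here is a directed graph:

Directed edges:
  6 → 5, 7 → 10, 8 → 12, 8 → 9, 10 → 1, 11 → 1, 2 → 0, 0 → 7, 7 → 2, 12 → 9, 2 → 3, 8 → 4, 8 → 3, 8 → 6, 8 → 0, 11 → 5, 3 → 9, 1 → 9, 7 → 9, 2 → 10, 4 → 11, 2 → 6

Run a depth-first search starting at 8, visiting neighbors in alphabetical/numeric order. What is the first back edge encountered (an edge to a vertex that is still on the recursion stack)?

2→0

DFS from 8 (visiting neighbors in alphabetical/numeric order); mark gray on enter, black on exit:
8 gray
  0 gray
    7 gray
      2 gray
        2→0: 0 is gray → back edge
First back edge: 2 → 0.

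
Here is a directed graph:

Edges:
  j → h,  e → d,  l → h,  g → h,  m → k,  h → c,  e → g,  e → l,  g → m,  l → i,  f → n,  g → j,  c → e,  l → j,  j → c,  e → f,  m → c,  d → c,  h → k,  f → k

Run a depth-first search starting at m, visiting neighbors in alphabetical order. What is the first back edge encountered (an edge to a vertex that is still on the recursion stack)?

d->c

DFS from m (visiting neighbors in alphabetical order); mark gray on enter, black on exit:
m gray
  c gray
    e gray
      d gray
        d→c: c is gray → back edge
First back edge: d → c.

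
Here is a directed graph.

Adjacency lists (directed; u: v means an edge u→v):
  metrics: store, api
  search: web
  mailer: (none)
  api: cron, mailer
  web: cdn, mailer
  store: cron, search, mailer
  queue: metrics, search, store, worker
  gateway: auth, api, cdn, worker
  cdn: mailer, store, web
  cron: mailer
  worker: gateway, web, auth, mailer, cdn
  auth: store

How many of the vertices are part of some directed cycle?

6

A vertex is on a directed cycle iff it belongs to a strongly connected component of size ≥ 2 (or has a self-loop).
The vertices on cycles are {cdn, web, store, search, worker, gateway} — 6 in total.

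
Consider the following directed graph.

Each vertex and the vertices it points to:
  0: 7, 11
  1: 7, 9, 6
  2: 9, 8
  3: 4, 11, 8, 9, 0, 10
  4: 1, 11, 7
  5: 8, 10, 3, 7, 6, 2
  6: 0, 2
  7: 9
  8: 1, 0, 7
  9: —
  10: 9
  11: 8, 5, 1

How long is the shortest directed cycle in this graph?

For each vertex v, BFS finds the shortest path from v back to v.
The shortest such closed walk is 5 → 3 → 11 → 5, length 3.

3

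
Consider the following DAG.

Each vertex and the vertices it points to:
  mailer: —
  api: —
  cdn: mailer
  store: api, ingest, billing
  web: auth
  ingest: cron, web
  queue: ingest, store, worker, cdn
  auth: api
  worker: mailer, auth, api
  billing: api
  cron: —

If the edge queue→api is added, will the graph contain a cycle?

No

Adding queue→api creates a cycle iff api can already reach queue.
Explore from api: no path reaches queue. The graph stays acyclic.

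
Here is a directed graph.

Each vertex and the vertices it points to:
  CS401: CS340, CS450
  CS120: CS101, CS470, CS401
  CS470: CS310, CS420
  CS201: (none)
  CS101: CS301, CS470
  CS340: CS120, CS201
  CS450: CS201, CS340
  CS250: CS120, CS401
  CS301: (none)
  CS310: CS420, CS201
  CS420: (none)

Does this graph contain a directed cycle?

Yes

DFS with white/gray/black marking, starting from CS401:
CS401 gray
  CS340 gray
    CS120 gray
      CS101 gray
        CS301 gray
        CS301 black
        CS470 gray
          CS310 gray
            CS420 gray
            CS420 black
            CS201 gray
            CS201 black
          CS310 black
          CS470→CS420: CS420 black — skip
        CS470 black
      CS101 black
      CS120→CS470: CS470 black — skip
      CS120→CS401: CS401 is gray → back edge
Back edge found, so a cycle exists: CS401 → CS340 → CS120 → CS401.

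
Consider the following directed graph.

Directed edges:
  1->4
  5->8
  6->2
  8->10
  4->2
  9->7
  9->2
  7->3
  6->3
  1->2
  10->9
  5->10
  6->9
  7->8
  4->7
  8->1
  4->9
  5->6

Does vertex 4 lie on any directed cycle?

4 is on a cycle iff 4 can reach itself via ≥1 edge.
4 → 7 → 8 → 1 → 4 — yes.

Yes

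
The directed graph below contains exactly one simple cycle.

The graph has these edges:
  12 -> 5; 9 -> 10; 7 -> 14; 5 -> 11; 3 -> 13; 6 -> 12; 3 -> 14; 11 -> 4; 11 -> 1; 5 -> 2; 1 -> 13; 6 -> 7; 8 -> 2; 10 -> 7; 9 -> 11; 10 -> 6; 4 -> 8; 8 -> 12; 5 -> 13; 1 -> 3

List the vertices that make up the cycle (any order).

DFS with gray/black marking from 11:
11 gray
  1 gray
    13 gray
    13 black
    3 gray
      3→13: 13 black — skip
      14 gray
      14 black
    3 black
  1 black
  4 gray
    8 gray
      2 gray
      2 black
      12 gray
        5 gray
          5→11: 11 is gray → back edge
Back edge closes the cycle 11 → 4 → 8 → 12 → 5 → 11; its vertices are {4, 5, 8, 11, 12}.

4, 5, 8, 11, 12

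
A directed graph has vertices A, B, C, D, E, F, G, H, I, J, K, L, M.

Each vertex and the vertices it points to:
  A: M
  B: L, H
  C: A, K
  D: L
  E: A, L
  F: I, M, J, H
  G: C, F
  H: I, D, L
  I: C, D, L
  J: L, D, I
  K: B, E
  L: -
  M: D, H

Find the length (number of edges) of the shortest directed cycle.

For each vertex v, BFS finds the shortest path from v back to v.
The shortest such closed walk is C → K → B → H → I → C, length 5.

5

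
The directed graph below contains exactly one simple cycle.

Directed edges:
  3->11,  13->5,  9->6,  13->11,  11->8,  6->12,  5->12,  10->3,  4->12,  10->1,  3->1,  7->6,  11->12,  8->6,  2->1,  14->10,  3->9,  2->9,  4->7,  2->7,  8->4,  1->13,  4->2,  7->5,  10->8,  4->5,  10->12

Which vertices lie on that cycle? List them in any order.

DFS with gray/black marking from 8:
8 gray
  4 gray
    7 gray
      6 gray
        12 gray
        12 black
      6 black
      5 gray
        5→12: 12 black — skip
      5 black
    7 black
    4→5: 5 black — skip
    2 gray
      2→7: 7 black — skip
      9 gray
        9→6: 6 black — skip
      9 black
      1 gray
        13 gray
          13→5: 5 black — skip
          11 gray
            11→12: 12 black — skip
            11→8: 8 is gray → back edge
Back edge closes the cycle 8 → 4 → 2 → 1 → 13 → 11 → 8; its vertices are {1, 2, 4, 8, 11, 13}.

1, 2, 4, 8, 11, 13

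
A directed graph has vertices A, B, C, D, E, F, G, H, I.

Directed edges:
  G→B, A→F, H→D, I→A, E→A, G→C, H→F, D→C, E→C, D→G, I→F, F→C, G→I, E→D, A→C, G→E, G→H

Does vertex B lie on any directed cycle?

No

B lies on a cycle iff there is a path from B back to itself.
Exploring from B, it never reaches itself; equivalently, its strongly connected component is a singleton.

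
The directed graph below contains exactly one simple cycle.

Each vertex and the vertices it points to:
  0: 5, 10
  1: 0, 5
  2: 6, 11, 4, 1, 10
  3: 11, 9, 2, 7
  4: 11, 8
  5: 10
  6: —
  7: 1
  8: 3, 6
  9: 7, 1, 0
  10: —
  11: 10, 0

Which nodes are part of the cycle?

DFS with gray/black marking from 3:
3 gray
  11 gray
    10 gray
    10 black
    0 gray
      5 gray
        5→10: 10 black — skip
      5 black
      0→10: 10 black — skip
    0 black
  11 black
  9 gray
    7 gray
      1 gray
        1→0: 0 black — skip
        1→5: 5 black — skip
      1 black
    7 black
    9→1: 1 black — skip
    9→0: 0 black — skip
  9 black
  2 gray
    6 gray
    6 black
    2→11: 11 black — skip
    4 gray
      4→11: 11 black — skip
      8 gray
        8→3: 3 is gray → back edge
Back edge closes the cycle 3 → 2 → 4 → 8 → 3; its vertices are {2, 3, 4, 8}.

2, 3, 4, 8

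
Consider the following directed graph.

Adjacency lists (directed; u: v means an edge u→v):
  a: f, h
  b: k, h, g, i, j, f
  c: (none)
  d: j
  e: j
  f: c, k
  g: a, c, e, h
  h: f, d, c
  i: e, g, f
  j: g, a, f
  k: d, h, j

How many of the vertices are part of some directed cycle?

A vertex is on a directed cycle iff it belongs to a strongly connected component of size ≥ 2 (or has a self-loop).
The vertices on cycles are {a, d, e, f, g, h, j, k} — 8 in total.

8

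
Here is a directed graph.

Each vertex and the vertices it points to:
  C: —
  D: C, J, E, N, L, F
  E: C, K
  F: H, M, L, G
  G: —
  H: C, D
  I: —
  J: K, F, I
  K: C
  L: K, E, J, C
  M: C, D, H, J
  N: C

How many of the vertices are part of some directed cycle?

A vertex is on a directed cycle iff it belongs to a strongly connected component of size ≥ 2 (or has a self-loop).
The vertices on cycles are {D, F, H, J, L, M} — 6 in total.

6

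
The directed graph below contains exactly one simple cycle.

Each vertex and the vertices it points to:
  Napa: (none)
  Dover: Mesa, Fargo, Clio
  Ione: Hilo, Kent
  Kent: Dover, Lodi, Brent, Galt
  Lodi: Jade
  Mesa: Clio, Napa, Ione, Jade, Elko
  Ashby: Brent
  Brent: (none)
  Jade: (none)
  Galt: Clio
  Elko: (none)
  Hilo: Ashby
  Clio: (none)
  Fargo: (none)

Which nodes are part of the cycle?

DFS with gray/black marking from Mesa:
Mesa gray
  Clio gray
  Clio black
  Napa gray
  Napa black
  Ione gray
    Hilo gray
      Ashby gray
        Brent gray
        Brent black
      Ashby black
    Hilo black
    Kent gray
      Dover gray
        Dover→Mesa: Mesa is gray → back edge
Back edge closes the cycle Mesa → Ione → Kent → Dover → Mesa; its vertices are {Ione, Kent, Mesa, Dover}.

Ione, Kent, Mesa, Dover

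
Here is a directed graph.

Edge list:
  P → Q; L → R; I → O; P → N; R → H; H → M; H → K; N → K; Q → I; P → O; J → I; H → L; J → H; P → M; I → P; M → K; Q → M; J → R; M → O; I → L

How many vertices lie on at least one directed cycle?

A vertex is on a directed cycle iff it belongs to a strongly connected component of size ≥ 2 (or has a self-loop).
The vertices on cycles are {H, I, L, P, Q, R} — 6 in total.

6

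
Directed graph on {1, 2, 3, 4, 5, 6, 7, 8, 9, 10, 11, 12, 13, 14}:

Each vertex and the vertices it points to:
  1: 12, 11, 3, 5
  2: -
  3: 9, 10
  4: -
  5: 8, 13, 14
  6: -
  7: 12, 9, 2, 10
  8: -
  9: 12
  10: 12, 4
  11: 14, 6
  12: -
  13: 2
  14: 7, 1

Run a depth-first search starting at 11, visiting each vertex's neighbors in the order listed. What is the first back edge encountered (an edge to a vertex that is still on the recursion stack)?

1→11

DFS from 11 (visiting each vertex's neighbors in the order listed); mark gray on enter, black on exit:
11 gray
  14 gray
    7 gray
      12 gray
      12 black
      9 gray
        9→12: 12 black — skip
      9 black
      2 gray
      2 black
      10 gray
        10→12: 12 black — skip
        4 gray
        4 black
      10 black
    7 black
    1 gray
      1→12: 12 black — skip
      1→11: 11 is gray → back edge
First back edge: 1 → 11.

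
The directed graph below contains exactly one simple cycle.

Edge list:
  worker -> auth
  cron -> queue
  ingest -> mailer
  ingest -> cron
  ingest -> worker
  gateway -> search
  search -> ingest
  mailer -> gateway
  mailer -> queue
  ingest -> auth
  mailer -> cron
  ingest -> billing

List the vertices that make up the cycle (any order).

ingest, mailer, search, gateway

DFS with gray/black marking from ingest:
ingest gray
  mailer gray
    queue gray
    queue black
    cron gray
      cron→queue: queue black — skip
    cron black
    gateway gray
      search gray
        search→ingest: ingest is gray → back edge
Back edge closes the cycle ingest → mailer → gateway → search → ingest; its vertices are {ingest, mailer, search, gateway}.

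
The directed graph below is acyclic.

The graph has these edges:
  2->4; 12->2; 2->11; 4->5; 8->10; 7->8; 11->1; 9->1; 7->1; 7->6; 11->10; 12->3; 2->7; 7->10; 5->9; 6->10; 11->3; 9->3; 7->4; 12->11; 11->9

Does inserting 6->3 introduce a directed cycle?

No

Adding 6→3 creates a cycle iff 3 can already reach 6.
Explore from 3: no path reaches 6. The graph stays acyclic.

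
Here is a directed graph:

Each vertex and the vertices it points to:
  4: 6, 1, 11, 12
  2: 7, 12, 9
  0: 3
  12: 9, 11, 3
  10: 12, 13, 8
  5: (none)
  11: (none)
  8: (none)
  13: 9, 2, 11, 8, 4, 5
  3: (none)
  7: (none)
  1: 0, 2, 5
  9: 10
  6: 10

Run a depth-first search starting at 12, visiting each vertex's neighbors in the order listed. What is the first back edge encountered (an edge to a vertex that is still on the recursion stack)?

10→12

DFS from 12 (visiting each vertex's neighbors in the order listed); mark gray on enter, black on exit:
12 gray
  9 gray
    10 gray
      10→12: 12 is gray → back edge
First back edge: 10 → 12.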